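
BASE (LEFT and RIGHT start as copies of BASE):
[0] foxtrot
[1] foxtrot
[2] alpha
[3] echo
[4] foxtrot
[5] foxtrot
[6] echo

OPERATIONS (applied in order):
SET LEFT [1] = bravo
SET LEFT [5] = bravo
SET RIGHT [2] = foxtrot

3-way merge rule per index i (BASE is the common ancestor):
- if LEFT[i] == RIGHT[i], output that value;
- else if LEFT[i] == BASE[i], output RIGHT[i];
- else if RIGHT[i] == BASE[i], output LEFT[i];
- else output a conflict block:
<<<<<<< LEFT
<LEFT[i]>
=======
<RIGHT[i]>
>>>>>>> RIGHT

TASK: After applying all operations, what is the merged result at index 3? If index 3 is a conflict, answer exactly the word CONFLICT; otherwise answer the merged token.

Final LEFT:  [foxtrot, bravo, alpha, echo, foxtrot, bravo, echo]
Final RIGHT: [foxtrot, foxtrot, foxtrot, echo, foxtrot, foxtrot, echo]
i=0: L=foxtrot R=foxtrot -> agree -> foxtrot
i=1: L=bravo, R=foxtrot=BASE -> take LEFT -> bravo
i=2: L=alpha=BASE, R=foxtrot -> take RIGHT -> foxtrot
i=3: L=echo R=echo -> agree -> echo
i=4: L=foxtrot R=foxtrot -> agree -> foxtrot
i=5: L=bravo, R=foxtrot=BASE -> take LEFT -> bravo
i=6: L=echo R=echo -> agree -> echo
Index 3 -> echo

Answer: echo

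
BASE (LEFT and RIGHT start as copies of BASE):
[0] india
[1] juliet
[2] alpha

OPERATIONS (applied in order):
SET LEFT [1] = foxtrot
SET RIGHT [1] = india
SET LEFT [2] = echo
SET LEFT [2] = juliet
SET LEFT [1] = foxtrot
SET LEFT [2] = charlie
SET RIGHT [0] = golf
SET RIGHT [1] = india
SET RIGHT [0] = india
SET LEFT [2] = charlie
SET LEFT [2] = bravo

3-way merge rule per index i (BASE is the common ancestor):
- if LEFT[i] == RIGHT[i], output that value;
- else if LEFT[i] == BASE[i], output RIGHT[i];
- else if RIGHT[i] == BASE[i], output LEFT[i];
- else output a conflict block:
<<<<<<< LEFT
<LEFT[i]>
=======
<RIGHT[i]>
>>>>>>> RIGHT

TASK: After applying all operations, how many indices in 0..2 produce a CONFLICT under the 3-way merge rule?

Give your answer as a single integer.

Final LEFT:  [india, foxtrot, bravo]
Final RIGHT: [india, india, alpha]
i=0: L=india R=india -> agree -> india
i=1: BASE=juliet L=foxtrot R=india all differ -> CONFLICT
i=2: L=bravo, R=alpha=BASE -> take LEFT -> bravo
Conflict count: 1

Answer: 1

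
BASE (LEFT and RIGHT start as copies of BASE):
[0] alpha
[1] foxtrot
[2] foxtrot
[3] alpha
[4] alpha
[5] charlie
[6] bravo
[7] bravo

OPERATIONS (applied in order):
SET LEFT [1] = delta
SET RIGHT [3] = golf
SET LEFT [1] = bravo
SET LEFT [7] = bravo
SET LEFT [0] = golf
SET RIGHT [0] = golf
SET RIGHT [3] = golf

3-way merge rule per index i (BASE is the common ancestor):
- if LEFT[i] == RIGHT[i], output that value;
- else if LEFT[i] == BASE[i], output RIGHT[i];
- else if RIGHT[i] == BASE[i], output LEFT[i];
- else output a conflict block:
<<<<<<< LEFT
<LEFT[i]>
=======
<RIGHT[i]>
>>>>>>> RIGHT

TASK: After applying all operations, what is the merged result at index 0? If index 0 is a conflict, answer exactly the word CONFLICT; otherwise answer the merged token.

Answer: golf

Derivation:
Final LEFT:  [golf, bravo, foxtrot, alpha, alpha, charlie, bravo, bravo]
Final RIGHT: [golf, foxtrot, foxtrot, golf, alpha, charlie, bravo, bravo]
i=0: L=golf R=golf -> agree -> golf
i=1: L=bravo, R=foxtrot=BASE -> take LEFT -> bravo
i=2: L=foxtrot R=foxtrot -> agree -> foxtrot
i=3: L=alpha=BASE, R=golf -> take RIGHT -> golf
i=4: L=alpha R=alpha -> agree -> alpha
i=5: L=charlie R=charlie -> agree -> charlie
i=6: L=bravo R=bravo -> agree -> bravo
i=7: L=bravo R=bravo -> agree -> bravo
Index 0 -> golf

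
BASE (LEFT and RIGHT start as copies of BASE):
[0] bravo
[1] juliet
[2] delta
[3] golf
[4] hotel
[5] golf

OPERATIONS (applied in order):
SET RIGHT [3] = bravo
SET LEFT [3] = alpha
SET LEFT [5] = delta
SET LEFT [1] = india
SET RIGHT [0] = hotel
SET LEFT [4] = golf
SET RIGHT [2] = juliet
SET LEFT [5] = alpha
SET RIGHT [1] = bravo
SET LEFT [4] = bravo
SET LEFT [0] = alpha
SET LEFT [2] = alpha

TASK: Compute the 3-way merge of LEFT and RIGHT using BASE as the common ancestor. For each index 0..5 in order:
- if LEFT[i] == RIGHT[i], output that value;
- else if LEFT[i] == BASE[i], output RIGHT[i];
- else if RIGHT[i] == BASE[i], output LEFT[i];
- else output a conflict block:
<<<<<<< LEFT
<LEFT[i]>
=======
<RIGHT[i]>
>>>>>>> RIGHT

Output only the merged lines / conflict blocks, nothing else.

Final LEFT:  [alpha, india, alpha, alpha, bravo, alpha]
Final RIGHT: [hotel, bravo, juliet, bravo, hotel, golf]
i=0: BASE=bravo L=alpha R=hotel all differ -> CONFLICT
i=1: BASE=juliet L=india R=bravo all differ -> CONFLICT
i=2: BASE=delta L=alpha R=juliet all differ -> CONFLICT
i=3: BASE=golf L=alpha R=bravo all differ -> CONFLICT
i=4: L=bravo, R=hotel=BASE -> take LEFT -> bravo
i=5: L=alpha, R=golf=BASE -> take LEFT -> alpha

Answer: <<<<<<< LEFT
alpha
=======
hotel
>>>>>>> RIGHT
<<<<<<< LEFT
india
=======
bravo
>>>>>>> RIGHT
<<<<<<< LEFT
alpha
=======
juliet
>>>>>>> RIGHT
<<<<<<< LEFT
alpha
=======
bravo
>>>>>>> RIGHT
bravo
alpha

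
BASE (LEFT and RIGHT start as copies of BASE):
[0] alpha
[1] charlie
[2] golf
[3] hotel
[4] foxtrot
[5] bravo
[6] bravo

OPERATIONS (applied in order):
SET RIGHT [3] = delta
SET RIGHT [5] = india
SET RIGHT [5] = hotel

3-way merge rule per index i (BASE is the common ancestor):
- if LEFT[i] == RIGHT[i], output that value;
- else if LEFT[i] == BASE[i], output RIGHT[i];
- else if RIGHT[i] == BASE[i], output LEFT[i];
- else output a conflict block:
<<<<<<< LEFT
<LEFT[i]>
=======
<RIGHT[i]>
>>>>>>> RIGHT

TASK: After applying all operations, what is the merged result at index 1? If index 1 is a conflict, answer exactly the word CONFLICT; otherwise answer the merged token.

Answer: charlie

Derivation:
Final LEFT:  [alpha, charlie, golf, hotel, foxtrot, bravo, bravo]
Final RIGHT: [alpha, charlie, golf, delta, foxtrot, hotel, bravo]
i=0: L=alpha R=alpha -> agree -> alpha
i=1: L=charlie R=charlie -> agree -> charlie
i=2: L=golf R=golf -> agree -> golf
i=3: L=hotel=BASE, R=delta -> take RIGHT -> delta
i=4: L=foxtrot R=foxtrot -> agree -> foxtrot
i=5: L=bravo=BASE, R=hotel -> take RIGHT -> hotel
i=6: L=bravo R=bravo -> agree -> bravo
Index 1 -> charlie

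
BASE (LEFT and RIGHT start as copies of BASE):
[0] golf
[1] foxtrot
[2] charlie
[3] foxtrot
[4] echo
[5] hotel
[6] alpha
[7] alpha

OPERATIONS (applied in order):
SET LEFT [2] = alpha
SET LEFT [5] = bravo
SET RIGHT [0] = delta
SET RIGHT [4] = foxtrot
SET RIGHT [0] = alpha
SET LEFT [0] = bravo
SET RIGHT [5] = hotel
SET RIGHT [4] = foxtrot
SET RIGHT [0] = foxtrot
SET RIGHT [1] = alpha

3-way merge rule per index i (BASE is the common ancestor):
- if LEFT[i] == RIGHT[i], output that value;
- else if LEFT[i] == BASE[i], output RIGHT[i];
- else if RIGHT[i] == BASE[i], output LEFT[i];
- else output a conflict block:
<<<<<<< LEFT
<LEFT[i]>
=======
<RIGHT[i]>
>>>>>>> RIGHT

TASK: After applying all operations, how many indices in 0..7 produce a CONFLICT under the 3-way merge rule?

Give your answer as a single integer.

Final LEFT:  [bravo, foxtrot, alpha, foxtrot, echo, bravo, alpha, alpha]
Final RIGHT: [foxtrot, alpha, charlie, foxtrot, foxtrot, hotel, alpha, alpha]
i=0: BASE=golf L=bravo R=foxtrot all differ -> CONFLICT
i=1: L=foxtrot=BASE, R=alpha -> take RIGHT -> alpha
i=2: L=alpha, R=charlie=BASE -> take LEFT -> alpha
i=3: L=foxtrot R=foxtrot -> agree -> foxtrot
i=4: L=echo=BASE, R=foxtrot -> take RIGHT -> foxtrot
i=5: L=bravo, R=hotel=BASE -> take LEFT -> bravo
i=6: L=alpha R=alpha -> agree -> alpha
i=7: L=alpha R=alpha -> agree -> alpha
Conflict count: 1

Answer: 1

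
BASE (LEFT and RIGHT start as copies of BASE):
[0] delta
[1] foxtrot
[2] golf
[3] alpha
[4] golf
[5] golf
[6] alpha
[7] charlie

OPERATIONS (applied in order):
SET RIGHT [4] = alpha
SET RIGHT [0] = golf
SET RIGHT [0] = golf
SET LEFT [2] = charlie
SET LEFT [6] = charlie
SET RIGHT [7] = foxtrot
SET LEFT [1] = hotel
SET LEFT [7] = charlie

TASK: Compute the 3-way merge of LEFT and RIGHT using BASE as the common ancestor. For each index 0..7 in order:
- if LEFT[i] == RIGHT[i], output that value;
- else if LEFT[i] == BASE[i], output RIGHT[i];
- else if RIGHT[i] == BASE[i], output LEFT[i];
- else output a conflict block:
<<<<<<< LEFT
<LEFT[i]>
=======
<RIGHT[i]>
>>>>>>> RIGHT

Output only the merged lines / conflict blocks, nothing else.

Final LEFT:  [delta, hotel, charlie, alpha, golf, golf, charlie, charlie]
Final RIGHT: [golf, foxtrot, golf, alpha, alpha, golf, alpha, foxtrot]
i=0: L=delta=BASE, R=golf -> take RIGHT -> golf
i=1: L=hotel, R=foxtrot=BASE -> take LEFT -> hotel
i=2: L=charlie, R=golf=BASE -> take LEFT -> charlie
i=3: L=alpha R=alpha -> agree -> alpha
i=4: L=golf=BASE, R=alpha -> take RIGHT -> alpha
i=5: L=golf R=golf -> agree -> golf
i=6: L=charlie, R=alpha=BASE -> take LEFT -> charlie
i=7: L=charlie=BASE, R=foxtrot -> take RIGHT -> foxtrot

Answer: golf
hotel
charlie
alpha
alpha
golf
charlie
foxtrot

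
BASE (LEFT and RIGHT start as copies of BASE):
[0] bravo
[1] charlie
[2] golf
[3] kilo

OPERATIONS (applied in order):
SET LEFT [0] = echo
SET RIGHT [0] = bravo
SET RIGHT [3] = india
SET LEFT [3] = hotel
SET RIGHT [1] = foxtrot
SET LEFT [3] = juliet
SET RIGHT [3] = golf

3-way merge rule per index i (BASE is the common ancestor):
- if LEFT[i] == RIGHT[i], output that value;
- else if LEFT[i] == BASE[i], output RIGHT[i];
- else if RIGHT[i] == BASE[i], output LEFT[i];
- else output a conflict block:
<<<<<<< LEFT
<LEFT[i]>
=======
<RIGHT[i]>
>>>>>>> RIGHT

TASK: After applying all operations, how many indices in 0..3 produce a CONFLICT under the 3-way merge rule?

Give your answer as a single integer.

Final LEFT:  [echo, charlie, golf, juliet]
Final RIGHT: [bravo, foxtrot, golf, golf]
i=0: L=echo, R=bravo=BASE -> take LEFT -> echo
i=1: L=charlie=BASE, R=foxtrot -> take RIGHT -> foxtrot
i=2: L=golf R=golf -> agree -> golf
i=3: BASE=kilo L=juliet R=golf all differ -> CONFLICT
Conflict count: 1

Answer: 1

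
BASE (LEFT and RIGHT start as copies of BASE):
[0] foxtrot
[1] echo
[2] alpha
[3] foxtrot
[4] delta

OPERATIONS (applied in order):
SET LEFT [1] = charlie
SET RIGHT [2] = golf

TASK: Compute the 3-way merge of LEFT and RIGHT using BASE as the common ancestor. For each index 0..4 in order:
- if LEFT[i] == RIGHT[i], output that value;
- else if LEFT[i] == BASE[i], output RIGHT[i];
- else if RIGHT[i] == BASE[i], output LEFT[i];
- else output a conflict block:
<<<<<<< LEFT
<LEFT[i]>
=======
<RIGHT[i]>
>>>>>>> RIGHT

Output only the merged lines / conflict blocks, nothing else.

Final LEFT:  [foxtrot, charlie, alpha, foxtrot, delta]
Final RIGHT: [foxtrot, echo, golf, foxtrot, delta]
i=0: L=foxtrot R=foxtrot -> agree -> foxtrot
i=1: L=charlie, R=echo=BASE -> take LEFT -> charlie
i=2: L=alpha=BASE, R=golf -> take RIGHT -> golf
i=3: L=foxtrot R=foxtrot -> agree -> foxtrot
i=4: L=delta R=delta -> agree -> delta

Answer: foxtrot
charlie
golf
foxtrot
delta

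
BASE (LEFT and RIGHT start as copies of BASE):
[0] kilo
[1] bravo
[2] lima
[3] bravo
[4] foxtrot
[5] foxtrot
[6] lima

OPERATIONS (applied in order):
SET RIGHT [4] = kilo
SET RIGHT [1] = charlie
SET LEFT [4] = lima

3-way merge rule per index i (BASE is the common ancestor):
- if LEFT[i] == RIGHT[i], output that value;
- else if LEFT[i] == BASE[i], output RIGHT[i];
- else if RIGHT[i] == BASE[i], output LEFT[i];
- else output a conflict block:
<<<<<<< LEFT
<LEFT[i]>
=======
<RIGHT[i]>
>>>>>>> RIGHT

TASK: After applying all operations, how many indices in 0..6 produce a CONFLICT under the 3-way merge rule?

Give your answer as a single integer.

Final LEFT:  [kilo, bravo, lima, bravo, lima, foxtrot, lima]
Final RIGHT: [kilo, charlie, lima, bravo, kilo, foxtrot, lima]
i=0: L=kilo R=kilo -> agree -> kilo
i=1: L=bravo=BASE, R=charlie -> take RIGHT -> charlie
i=2: L=lima R=lima -> agree -> lima
i=3: L=bravo R=bravo -> agree -> bravo
i=4: BASE=foxtrot L=lima R=kilo all differ -> CONFLICT
i=5: L=foxtrot R=foxtrot -> agree -> foxtrot
i=6: L=lima R=lima -> agree -> lima
Conflict count: 1

Answer: 1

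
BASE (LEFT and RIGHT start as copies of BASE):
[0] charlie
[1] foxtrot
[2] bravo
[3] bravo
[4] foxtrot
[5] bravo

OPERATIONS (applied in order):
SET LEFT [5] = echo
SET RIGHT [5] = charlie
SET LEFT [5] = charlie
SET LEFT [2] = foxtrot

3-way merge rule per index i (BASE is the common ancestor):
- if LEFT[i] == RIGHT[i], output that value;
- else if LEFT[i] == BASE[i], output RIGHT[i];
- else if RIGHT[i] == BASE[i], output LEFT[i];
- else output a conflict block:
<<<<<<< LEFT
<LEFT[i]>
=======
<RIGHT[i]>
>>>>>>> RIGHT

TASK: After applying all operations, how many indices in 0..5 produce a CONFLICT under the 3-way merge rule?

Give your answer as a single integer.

Final LEFT:  [charlie, foxtrot, foxtrot, bravo, foxtrot, charlie]
Final RIGHT: [charlie, foxtrot, bravo, bravo, foxtrot, charlie]
i=0: L=charlie R=charlie -> agree -> charlie
i=1: L=foxtrot R=foxtrot -> agree -> foxtrot
i=2: L=foxtrot, R=bravo=BASE -> take LEFT -> foxtrot
i=3: L=bravo R=bravo -> agree -> bravo
i=4: L=foxtrot R=foxtrot -> agree -> foxtrot
i=5: L=charlie R=charlie -> agree -> charlie
Conflict count: 0

Answer: 0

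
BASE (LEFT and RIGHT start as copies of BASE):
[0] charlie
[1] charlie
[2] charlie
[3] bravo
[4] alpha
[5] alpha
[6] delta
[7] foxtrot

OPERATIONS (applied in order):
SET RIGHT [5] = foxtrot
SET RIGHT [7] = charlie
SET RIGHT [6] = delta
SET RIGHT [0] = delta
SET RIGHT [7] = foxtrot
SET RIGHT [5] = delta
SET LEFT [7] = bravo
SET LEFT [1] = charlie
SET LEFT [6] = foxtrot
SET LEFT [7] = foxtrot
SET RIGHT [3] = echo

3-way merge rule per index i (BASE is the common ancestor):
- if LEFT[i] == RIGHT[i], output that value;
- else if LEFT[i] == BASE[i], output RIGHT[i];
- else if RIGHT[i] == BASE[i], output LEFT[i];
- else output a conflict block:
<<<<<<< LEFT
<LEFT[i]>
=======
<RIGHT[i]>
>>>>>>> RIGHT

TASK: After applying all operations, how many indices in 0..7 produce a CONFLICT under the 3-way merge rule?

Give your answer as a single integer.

Final LEFT:  [charlie, charlie, charlie, bravo, alpha, alpha, foxtrot, foxtrot]
Final RIGHT: [delta, charlie, charlie, echo, alpha, delta, delta, foxtrot]
i=0: L=charlie=BASE, R=delta -> take RIGHT -> delta
i=1: L=charlie R=charlie -> agree -> charlie
i=2: L=charlie R=charlie -> agree -> charlie
i=3: L=bravo=BASE, R=echo -> take RIGHT -> echo
i=4: L=alpha R=alpha -> agree -> alpha
i=5: L=alpha=BASE, R=delta -> take RIGHT -> delta
i=6: L=foxtrot, R=delta=BASE -> take LEFT -> foxtrot
i=7: L=foxtrot R=foxtrot -> agree -> foxtrot
Conflict count: 0

Answer: 0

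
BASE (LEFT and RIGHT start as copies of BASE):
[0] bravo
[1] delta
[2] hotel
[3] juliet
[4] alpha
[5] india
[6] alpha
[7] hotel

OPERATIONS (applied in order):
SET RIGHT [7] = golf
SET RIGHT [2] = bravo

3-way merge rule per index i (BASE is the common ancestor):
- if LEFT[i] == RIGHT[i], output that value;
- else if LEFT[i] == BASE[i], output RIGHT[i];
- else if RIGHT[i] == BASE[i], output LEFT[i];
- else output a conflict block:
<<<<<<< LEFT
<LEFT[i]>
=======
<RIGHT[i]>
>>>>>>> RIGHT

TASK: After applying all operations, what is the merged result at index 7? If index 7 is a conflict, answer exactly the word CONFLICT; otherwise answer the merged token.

Final LEFT:  [bravo, delta, hotel, juliet, alpha, india, alpha, hotel]
Final RIGHT: [bravo, delta, bravo, juliet, alpha, india, alpha, golf]
i=0: L=bravo R=bravo -> agree -> bravo
i=1: L=delta R=delta -> agree -> delta
i=2: L=hotel=BASE, R=bravo -> take RIGHT -> bravo
i=3: L=juliet R=juliet -> agree -> juliet
i=4: L=alpha R=alpha -> agree -> alpha
i=5: L=india R=india -> agree -> india
i=6: L=alpha R=alpha -> agree -> alpha
i=7: L=hotel=BASE, R=golf -> take RIGHT -> golf
Index 7 -> golf

Answer: golf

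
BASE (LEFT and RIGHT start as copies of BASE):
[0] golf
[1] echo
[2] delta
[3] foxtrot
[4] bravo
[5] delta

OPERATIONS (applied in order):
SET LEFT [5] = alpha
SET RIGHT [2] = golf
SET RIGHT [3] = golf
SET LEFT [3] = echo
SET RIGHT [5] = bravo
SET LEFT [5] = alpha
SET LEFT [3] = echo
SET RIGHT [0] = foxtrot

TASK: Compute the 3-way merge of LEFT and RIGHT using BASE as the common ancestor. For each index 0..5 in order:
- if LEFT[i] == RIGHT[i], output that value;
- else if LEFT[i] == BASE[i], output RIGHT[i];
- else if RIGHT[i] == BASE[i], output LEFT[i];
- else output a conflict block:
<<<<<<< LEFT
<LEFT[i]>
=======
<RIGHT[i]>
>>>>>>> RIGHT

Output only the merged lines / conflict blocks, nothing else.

Final LEFT:  [golf, echo, delta, echo, bravo, alpha]
Final RIGHT: [foxtrot, echo, golf, golf, bravo, bravo]
i=0: L=golf=BASE, R=foxtrot -> take RIGHT -> foxtrot
i=1: L=echo R=echo -> agree -> echo
i=2: L=delta=BASE, R=golf -> take RIGHT -> golf
i=3: BASE=foxtrot L=echo R=golf all differ -> CONFLICT
i=4: L=bravo R=bravo -> agree -> bravo
i=5: BASE=delta L=alpha R=bravo all differ -> CONFLICT

Answer: foxtrot
echo
golf
<<<<<<< LEFT
echo
=======
golf
>>>>>>> RIGHT
bravo
<<<<<<< LEFT
alpha
=======
bravo
>>>>>>> RIGHT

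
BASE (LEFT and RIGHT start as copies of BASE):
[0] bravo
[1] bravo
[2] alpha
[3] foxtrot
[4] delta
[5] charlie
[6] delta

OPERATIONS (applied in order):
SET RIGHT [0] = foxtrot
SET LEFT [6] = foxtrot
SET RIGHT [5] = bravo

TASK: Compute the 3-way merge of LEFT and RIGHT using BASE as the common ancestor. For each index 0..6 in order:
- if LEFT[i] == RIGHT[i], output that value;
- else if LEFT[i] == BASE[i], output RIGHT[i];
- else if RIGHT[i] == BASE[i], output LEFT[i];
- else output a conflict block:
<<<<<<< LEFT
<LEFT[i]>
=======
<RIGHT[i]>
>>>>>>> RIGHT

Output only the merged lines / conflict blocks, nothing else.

Final LEFT:  [bravo, bravo, alpha, foxtrot, delta, charlie, foxtrot]
Final RIGHT: [foxtrot, bravo, alpha, foxtrot, delta, bravo, delta]
i=0: L=bravo=BASE, R=foxtrot -> take RIGHT -> foxtrot
i=1: L=bravo R=bravo -> agree -> bravo
i=2: L=alpha R=alpha -> agree -> alpha
i=3: L=foxtrot R=foxtrot -> agree -> foxtrot
i=4: L=delta R=delta -> agree -> delta
i=5: L=charlie=BASE, R=bravo -> take RIGHT -> bravo
i=6: L=foxtrot, R=delta=BASE -> take LEFT -> foxtrot

Answer: foxtrot
bravo
alpha
foxtrot
delta
bravo
foxtrot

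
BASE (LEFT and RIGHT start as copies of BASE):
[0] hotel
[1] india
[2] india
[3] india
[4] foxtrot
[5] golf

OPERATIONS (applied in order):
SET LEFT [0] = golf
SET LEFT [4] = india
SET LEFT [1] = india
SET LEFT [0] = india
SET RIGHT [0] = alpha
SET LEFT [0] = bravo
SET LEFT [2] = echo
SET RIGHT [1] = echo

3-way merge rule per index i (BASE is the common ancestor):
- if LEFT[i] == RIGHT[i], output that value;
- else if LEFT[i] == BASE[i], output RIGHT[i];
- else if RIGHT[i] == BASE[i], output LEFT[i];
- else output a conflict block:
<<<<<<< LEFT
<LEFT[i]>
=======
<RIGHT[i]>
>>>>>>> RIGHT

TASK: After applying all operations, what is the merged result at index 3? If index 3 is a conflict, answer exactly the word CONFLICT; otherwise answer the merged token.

Answer: india

Derivation:
Final LEFT:  [bravo, india, echo, india, india, golf]
Final RIGHT: [alpha, echo, india, india, foxtrot, golf]
i=0: BASE=hotel L=bravo R=alpha all differ -> CONFLICT
i=1: L=india=BASE, R=echo -> take RIGHT -> echo
i=2: L=echo, R=india=BASE -> take LEFT -> echo
i=3: L=india R=india -> agree -> india
i=4: L=india, R=foxtrot=BASE -> take LEFT -> india
i=5: L=golf R=golf -> agree -> golf
Index 3 -> india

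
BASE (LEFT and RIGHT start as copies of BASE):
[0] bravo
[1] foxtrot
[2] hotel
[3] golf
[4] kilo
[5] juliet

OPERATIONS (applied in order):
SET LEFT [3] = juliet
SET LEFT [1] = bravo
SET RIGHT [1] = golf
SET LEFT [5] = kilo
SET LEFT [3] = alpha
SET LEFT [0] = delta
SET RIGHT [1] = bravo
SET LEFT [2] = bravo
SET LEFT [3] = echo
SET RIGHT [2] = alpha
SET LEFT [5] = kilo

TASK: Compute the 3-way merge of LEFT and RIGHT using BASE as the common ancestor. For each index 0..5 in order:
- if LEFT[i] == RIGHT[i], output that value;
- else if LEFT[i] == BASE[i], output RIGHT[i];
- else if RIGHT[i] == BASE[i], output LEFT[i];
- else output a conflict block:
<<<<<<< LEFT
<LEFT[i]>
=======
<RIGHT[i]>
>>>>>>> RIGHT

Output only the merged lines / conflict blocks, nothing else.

Answer: delta
bravo
<<<<<<< LEFT
bravo
=======
alpha
>>>>>>> RIGHT
echo
kilo
kilo

Derivation:
Final LEFT:  [delta, bravo, bravo, echo, kilo, kilo]
Final RIGHT: [bravo, bravo, alpha, golf, kilo, juliet]
i=0: L=delta, R=bravo=BASE -> take LEFT -> delta
i=1: L=bravo R=bravo -> agree -> bravo
i=2: BASE=hotel L=bravo R=alpha all differ -> CONFLICT
i=3: L=echo, R=golf=BASE -> take LEFT -> echo
i=4: L=kilo R=kilo -> agree -> kilo
i=5: L=kilo, R=juliet=BASE -> take LEFT -> kilo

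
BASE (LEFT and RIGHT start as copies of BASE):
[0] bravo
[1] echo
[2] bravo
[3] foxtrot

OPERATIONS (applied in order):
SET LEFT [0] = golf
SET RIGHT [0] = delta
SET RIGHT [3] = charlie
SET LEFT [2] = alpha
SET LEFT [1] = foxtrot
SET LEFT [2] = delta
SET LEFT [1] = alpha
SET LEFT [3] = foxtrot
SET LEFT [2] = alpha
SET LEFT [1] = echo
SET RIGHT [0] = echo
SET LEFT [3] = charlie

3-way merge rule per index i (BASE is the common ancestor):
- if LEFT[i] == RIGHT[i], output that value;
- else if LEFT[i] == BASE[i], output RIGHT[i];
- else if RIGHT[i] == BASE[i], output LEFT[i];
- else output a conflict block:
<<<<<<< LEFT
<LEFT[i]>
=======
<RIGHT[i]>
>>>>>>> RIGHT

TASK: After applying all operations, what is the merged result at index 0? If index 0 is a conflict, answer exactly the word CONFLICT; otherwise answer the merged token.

Final LEFT:  [golf, echo, alpha, charlie]
Final RIGHT: [echo, echo, bravo, charlie]
i=0: BASE=bravo L=golf R=echo all differ -> CONFLICT
i=1: L=echo R=echo -> agree -> echo
i=2: L=alpha, R=bravo=BASE -> take LEFT -> alpha
i=3: L=charlie R=charlie -> agree -> charlie
Index 0 -> CONFLICT

Answer: CONFLICT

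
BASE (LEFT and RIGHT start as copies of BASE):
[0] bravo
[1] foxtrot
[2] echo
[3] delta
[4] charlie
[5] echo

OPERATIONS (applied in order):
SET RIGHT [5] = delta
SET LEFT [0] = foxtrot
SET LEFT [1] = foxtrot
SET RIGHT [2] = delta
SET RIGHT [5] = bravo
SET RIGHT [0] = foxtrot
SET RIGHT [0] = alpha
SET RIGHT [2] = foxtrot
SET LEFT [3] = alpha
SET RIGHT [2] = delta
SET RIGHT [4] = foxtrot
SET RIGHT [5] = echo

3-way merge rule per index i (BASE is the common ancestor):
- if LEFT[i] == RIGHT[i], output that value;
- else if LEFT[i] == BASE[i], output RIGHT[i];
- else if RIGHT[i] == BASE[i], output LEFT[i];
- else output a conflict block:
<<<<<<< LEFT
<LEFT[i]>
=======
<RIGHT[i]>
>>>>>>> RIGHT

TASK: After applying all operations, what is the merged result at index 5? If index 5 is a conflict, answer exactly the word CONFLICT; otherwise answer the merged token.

Final LEFT:  [foxtrot, foxtrot, echo, alpha, charlie, echo]
Final RIGHT: [alpha, foxtrot, delta, delta, foxtrot, echo]
i=0: BASE=bravo L=foxtrot R=alpha all differ -> CONFLICT
i=1: L=foxtrot R=foxtrot -> agree -> foxtrot
i=2: L=echo=BASE, R=delta -> take RIGHT -> delta
i=3: L=alpha, R=delta=BASE -> take LEFT -> alpha
i=4: L=charlie=BASE, R=foxtrot -> take RIGHT -> foxtrot
i=5: L=echo R=echo -> agree -> echo
Index 5 -> echo

Answer: echo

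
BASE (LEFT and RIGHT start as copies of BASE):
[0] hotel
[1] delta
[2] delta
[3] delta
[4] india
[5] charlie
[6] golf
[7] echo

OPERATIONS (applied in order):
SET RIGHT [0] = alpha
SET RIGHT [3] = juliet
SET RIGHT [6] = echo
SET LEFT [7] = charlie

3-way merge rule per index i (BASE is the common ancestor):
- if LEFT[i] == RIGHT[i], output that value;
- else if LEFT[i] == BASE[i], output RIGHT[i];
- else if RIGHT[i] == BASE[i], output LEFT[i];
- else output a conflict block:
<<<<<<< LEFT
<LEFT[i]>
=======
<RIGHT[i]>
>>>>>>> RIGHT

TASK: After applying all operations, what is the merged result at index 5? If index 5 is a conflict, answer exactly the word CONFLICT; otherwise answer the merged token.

Answer: charlie

Derivation:
Final LEFT:  [hotel, delta, delta, delta, india, charlie, golf, charlie]
Final RIGHT: [alpha, delta, delta, juliet, india, charlie, echo, echo]
i=0: L=hotel=BASE, R=alpha -> take RIGHT -> alpha
i=1: L=delta R=delta -> agree -> delta
i=2: L=delta R=delta -> agree -> delta
i=3: L=delta=BASE, R=juliet -> take RIGHT -> juliet
i=4: L=india R=india -> agree -> india
i=5: L=charlie R=charlie -> agree -> charlie
i=6: L=golf=BASE, R=echo -> take RIGHT -> echo
i=7: L=charlie, R=echo=BASE -> take LEFT -> charlie
Index 5 -> charlie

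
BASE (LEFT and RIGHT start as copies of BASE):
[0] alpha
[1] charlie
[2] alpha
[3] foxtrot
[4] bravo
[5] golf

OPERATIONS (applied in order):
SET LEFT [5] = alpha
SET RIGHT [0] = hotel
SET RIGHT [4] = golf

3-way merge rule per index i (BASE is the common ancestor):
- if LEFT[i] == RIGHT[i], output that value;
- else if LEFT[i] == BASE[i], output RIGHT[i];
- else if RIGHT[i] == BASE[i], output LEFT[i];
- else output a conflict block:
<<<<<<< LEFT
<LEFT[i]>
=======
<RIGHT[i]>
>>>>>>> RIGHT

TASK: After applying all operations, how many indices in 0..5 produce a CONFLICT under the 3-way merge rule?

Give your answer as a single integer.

Answer: 0

Derivation:
Final LEFT:  [alpha, charlie, alpha, foxtrot, bravo, alpha]
Final RIGHT: [hotel, charlie, alpha, foxtrot, golf, golf]
i=0: L=alpha=BASE, R=hotel -> take RIGHT -> hotel
i=1: L=charlie R=charlie -> agree -> charlie
i=2: L=alpha R=alpha -> agree -> alpha
i=3: L=foxtrot R=foxtrot -> agree -> foxtrot
i=4: L=bravo=BASE, R=golf -> take RIGHT -> golf
i=5: L=alpha, R=golf=BASE -> take LEFT -> alpha
Conflict count: 0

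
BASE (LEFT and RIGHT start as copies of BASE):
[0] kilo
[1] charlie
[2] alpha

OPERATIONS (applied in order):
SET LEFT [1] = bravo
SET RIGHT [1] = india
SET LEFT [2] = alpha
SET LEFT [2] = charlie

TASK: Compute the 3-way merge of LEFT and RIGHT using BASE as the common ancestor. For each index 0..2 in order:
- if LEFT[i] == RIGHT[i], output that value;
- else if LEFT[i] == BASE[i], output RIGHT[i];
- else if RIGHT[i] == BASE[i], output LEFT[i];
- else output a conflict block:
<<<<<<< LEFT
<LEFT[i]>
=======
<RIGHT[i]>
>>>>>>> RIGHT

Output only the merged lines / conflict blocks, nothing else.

Final LEFT:  [kilo, bravo, charlie]
Final RIGHT: [kilo, india, alpha]
i=0: L=kilo R=kilo -> agree -> kilo
i=1: BASE=charlie L=bravo R=india all differ -> CONFLICT
i=2: L=charlie, R=alpha=BASE -> take LEFT -> charlie

Answer: kilo
<<<<<<< LEFT
bravo
=======
india
>>>>>>> RIGHT
charlie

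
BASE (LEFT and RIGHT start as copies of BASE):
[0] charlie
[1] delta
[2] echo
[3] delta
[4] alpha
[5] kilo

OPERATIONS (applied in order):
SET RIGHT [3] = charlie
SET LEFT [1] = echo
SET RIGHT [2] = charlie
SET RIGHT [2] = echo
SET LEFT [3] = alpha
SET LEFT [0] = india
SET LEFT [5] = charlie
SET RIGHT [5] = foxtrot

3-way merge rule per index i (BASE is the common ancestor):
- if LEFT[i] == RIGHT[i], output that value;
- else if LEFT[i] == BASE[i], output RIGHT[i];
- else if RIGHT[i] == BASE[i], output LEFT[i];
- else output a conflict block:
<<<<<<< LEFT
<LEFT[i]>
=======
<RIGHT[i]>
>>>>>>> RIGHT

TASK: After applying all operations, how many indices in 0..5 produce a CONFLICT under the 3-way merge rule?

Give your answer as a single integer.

Answer: 2

Derivation:
Final LEFT:  [india, echo, echo, alpha, alpha, charlie]
Final RIGHT: [charlie, delta, echo, charlie, alpha, foxtrot]
i=0: L=india, R=charlie=BASE -> take LEFT -> india
i=1: L=echo, R=delta=BASE -> take LEFT -> echo
i=2: L=echo R=echo -> agree -> echo
i=3: BASE=delta L=alpha R=charlie all differ -> CONFLICT
i=4: L=alpha R=alpha -> agree -> alpha
i=5: BASE=kilo L=charlie R=foxtrot all differ -> CONFLICT
Conflict count: 2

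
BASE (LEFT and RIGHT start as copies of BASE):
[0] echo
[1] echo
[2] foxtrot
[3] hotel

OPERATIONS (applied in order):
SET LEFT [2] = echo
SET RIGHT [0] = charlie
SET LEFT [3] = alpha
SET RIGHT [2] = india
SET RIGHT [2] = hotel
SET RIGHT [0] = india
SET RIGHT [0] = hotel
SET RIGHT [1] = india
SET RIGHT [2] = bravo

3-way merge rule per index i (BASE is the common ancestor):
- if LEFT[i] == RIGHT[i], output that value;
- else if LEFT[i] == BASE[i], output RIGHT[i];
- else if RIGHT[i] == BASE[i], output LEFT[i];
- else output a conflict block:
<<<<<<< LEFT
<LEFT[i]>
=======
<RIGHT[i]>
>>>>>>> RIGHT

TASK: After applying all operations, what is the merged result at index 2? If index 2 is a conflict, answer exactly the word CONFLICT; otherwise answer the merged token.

Answer: CONFLICT

Derivation:
Final LEFT:  [echo, echo, echo, alpha]
Final RIGHT: [hotel, india, bravo, hotel]
i=0: L=echo=BASE, R=hotel -> take RIGHT -> hotel
i=1: L=echo=BASE, R=india -> take RIGHT -> india
i=2: BASE=foxtrot L=echo R=bravo all differ -> CONFLICT
i=3: L=alpha, R=hotel=BASE -> take LEFT -> alpha
Index 2 -> CONFLICT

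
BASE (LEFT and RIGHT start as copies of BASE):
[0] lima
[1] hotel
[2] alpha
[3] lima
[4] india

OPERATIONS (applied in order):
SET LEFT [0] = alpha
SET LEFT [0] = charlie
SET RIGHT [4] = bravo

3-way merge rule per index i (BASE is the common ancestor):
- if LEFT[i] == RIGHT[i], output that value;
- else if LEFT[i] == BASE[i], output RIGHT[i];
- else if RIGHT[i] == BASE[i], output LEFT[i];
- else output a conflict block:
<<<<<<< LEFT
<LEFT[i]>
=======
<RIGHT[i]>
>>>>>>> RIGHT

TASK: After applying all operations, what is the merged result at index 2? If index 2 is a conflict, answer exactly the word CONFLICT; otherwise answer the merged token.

Final LEFT:  [charlie, hotel, alpha, lima, india]
Final RIGHT: [lima, hotel, alpha, lima, bravo]
i=0: L=charlie, R=lima=BASE -> take LEFT -> charlie
i=1: L=hotel R=hotel -> agree -> hotel
i=2: L=alpha R=alpha -> agree -> alpha
i=3: L=lima R=lima -> agree -> lima
i=4: L=india=BASE, R=bravo -> take RIGHT -> bravo
Index 2 -> alpha

Answer: alpha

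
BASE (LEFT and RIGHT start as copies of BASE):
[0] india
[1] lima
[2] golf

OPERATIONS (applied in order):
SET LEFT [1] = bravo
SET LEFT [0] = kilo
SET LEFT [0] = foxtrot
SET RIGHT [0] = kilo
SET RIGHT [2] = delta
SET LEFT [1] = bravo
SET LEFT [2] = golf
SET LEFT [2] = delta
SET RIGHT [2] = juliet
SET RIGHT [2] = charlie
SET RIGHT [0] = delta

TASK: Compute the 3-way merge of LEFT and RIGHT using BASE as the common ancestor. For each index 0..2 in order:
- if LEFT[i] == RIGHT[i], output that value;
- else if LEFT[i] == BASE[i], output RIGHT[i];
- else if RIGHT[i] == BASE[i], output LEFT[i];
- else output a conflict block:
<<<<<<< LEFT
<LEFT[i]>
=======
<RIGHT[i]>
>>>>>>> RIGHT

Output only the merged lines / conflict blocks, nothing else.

Final LEFT:  [foxtrot, bravo, delta]
Final RIGHT: [delta, lima, charlie]
i=0: BASE=india L=foxtrot R=delta all differ -> CONFLICT
i=1: L=bravo, R=lima=BASE -> take LEFT -> bravo
i=2: BASE=golf L=delta R=charlie all differ -> CONFLICT

Answer: <<<<<<< LEFT
foxtrot
=======
delta
>>>>>>> RIGHT
bravo
<<<<<<< LEFT
delta
=======
charlie
>>>>>>> RIGHT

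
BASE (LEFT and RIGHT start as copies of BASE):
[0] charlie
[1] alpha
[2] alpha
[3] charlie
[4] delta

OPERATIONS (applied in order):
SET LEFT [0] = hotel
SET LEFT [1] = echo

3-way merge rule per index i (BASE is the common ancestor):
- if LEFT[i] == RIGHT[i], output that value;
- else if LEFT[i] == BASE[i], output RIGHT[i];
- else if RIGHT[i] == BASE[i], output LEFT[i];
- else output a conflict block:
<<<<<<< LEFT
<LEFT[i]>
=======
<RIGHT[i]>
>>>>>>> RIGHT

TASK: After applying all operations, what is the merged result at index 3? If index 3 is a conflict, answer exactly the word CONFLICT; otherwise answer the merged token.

Answer: charlie

Derivation:
Final LEFT:  [hotel, echo, alpha, charlie, delta]
Final RIGHT: [charlie, alpha, alpha, charlie, delta]
i=0: L=hotel, R=charlie=BASE -> take LEFT -> hotel
i=1: L=echo, R=alpha=BASE -> take LEFT -> echo
i=2: L=alpha R=alpha -> agree -> alpha
i=3: L=charlie R=charlie -> agree -> charlie
i=4: L=delta R=delta -> agree -> delta
Index 3 -> charlie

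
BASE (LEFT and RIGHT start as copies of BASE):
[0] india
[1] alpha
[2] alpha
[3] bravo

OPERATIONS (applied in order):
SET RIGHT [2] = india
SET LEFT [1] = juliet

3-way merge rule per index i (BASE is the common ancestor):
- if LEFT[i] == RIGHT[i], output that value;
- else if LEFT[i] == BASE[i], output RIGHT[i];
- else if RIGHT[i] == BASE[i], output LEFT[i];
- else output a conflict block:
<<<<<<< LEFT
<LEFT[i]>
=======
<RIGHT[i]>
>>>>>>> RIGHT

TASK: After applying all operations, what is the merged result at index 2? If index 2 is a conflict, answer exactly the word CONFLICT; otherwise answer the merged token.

Answer: india

Derivation:
Final LEFT:  [india, juliet, alpha, bravo]
Final RIGHT: [india, alpha, india, bravo]
i=0: L=india R=india -> agree -> india
i=1: L=juliet, R=alpha=BASE -> take LEFT -> juliet
i=2: L=alpha=BASE, R=india -> take RIGHT -> india
i=3: L=bravo R=bravo -> agree -> bravo
Index 2 -> india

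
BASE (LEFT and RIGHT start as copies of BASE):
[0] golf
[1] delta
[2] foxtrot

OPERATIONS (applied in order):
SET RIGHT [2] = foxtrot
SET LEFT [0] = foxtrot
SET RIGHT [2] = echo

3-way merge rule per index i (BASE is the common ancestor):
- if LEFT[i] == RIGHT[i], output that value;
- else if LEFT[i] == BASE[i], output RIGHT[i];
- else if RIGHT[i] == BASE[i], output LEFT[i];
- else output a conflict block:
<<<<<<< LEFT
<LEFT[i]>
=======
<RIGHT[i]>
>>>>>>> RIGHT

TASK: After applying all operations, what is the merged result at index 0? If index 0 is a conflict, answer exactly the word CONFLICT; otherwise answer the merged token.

Final LEFT:  [foxtrot, delta, foxtrot]
Final RIGHT: [golf, delta, echo]
i=0: L=foxtrot, R=golf=BASE -> take LEFT -> foxtrot
i=1: L=delta R=delta -> agree -> delta
i=2: L=foxtrot=BASE, R=echo -> take RIGHT -> echo
Index 0 -> foxtrot

Answer: foxtrot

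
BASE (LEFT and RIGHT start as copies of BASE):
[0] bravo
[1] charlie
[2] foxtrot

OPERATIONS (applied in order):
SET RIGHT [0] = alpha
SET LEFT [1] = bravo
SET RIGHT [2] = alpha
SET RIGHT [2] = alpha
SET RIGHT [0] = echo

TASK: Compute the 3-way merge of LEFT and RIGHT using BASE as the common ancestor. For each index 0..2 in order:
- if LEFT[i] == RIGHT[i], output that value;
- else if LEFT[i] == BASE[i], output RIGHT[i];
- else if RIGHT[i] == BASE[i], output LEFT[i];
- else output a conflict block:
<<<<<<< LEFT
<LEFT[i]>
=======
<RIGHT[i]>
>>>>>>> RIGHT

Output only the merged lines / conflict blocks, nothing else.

Final LEFT:  [bravo, bravo, foxtrot]
Final RIGHT: [echo, charlie, alpha]
i=0: L=bravo=BASE, R=echo -> take RIGHT -> echo
i=1: L=bravo, R=charlie=BASE -> take LEFT -> bravo
i=2: L=foxtrot=BASE, R=alpha -> take RIGHT -> alpha

Answer: echo
bravo
alpha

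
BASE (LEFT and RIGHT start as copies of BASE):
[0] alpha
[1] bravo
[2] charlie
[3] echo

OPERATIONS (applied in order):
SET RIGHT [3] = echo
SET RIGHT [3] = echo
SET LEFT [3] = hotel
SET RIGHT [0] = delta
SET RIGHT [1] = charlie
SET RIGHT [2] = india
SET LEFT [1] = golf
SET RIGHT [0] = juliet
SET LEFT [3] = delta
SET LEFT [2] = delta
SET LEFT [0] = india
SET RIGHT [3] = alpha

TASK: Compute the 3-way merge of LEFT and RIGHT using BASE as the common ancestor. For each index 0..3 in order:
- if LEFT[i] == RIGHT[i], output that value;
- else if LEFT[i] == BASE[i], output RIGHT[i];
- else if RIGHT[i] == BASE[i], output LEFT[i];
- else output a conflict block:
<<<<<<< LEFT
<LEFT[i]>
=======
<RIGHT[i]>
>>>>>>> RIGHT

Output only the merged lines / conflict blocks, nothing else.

Answer: <<<<<<< LEFT
india
=======
juliet
>>>>>>> RIGHT
<<<<<<< LEFT
golf
=======
charlie
>>>>>>> RIGHT
<<<<<<< LEFT
delta
=======
india
>>>>>>> RIGHT
<<<<<<< LEFT
delta
=======
alpha
>>>>>>> RIGHT

Derivation:
Final LEFT:  [india, golf, delta, delta]
Final RIGHT: [juliet, charlie, india, alpha]
i=0: BASE=alpha L=india R=juliet all differ -> CONFLICT
i=1: BASE=bravo L=golf R=charlie all differ -> CONFLICT
i=2: BASE=charlie L=delta R=india all differ -> CONFLICT
i=3: BASE=echo L=delta R=alpha all differ -> CONFLICT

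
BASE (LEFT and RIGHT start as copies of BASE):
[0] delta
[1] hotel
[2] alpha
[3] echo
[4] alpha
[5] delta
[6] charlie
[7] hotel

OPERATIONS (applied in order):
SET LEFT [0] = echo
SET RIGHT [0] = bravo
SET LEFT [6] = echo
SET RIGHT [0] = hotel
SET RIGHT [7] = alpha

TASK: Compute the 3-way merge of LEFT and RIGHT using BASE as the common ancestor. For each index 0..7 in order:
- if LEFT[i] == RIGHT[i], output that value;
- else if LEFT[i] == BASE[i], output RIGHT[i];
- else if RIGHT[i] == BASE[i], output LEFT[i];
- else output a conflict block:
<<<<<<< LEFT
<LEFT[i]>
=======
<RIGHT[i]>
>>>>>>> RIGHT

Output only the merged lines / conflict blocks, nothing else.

Final LEFT:  [echo, hotel, alpha, echo, alpha, delta, echo, hotel]
Final RIGHT: [hotel, hotel, alpha, echo, alpha, delta, charlie, alpha]
i=0: BASE=delta L=echo R=hotel all differ -> CONFLICT
i=1: L=hotel R=hotel -> agree -> hotel
i=2: L=alpha R=alpha -> agree -> alpha
i=3: L=echo R=echo -> agree -> echo
i=4: L=alpha R=alpha -> agree -> alpha
i=5: L=delta R=delta -> agree -> delta
i=6: L=echo, R=charlie=BASE -> take LEFT -> echo
i=7: L=hotel=BASE, R=alpha -> take RIGHT -> alpha

Answer: <<<<<<< LEFT
echo
=======
hotel
>>>>>>> RIGHT
hotel
alpha
echo
alpha
delta
echo
alpha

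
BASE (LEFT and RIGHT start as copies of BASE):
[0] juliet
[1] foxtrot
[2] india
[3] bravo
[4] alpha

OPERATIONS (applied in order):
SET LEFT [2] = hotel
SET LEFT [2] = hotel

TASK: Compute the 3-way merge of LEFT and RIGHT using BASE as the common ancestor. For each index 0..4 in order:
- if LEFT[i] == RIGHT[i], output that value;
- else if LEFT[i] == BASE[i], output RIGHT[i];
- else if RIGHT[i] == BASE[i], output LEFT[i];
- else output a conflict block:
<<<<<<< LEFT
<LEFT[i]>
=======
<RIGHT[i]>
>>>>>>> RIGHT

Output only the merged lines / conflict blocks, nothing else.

Final LEFT:  [juliet, foxtrot, hotel, bravo, alpha]
Final RIGHT: [juliet, foxtrot, india, bravo, alpha]
i=0: L=juliet R=juliet -> agree -> juliet
i=1: L=foxtrot R=foxtrot -> agree -> foxtrot
i=2: L=hotel, R=india=BASE -> take LEFT -> hotel
i=3: L=bravo R=bravo -> agree -> bravo
i=4: L=alpha R=alpha -> agree -> alpha

Answer: juliet
foxtrot
hotel
bravo
alpha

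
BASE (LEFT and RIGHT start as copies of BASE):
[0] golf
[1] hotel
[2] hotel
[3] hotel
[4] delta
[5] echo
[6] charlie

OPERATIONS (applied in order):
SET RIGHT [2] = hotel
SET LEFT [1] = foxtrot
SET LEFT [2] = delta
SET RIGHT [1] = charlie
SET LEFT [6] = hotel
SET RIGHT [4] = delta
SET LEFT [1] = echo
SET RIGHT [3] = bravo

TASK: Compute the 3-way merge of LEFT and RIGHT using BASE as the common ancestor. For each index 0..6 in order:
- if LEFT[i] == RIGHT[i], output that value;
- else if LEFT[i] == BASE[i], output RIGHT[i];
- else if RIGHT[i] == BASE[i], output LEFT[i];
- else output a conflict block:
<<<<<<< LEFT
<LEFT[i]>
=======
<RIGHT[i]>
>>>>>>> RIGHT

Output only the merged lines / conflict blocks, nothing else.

Final LEFT:  [golf, echo, delta, hotel, delta, echo, hotel]
Final RIGHT: [golf, charlie, hotel, bravo, delta, echo, charlie]
i=0: L=golf R=golf -> agree -> golf
i=1: BASE=hotel L=echo R=charlie all differ -> CONFLICT
i=2: L=delta, R=hotel=BASE -> take LEFT -> delta
i=3: L=hotel=BASE, R=bravo -> take RIGHT -> bravo
i=4: L=delta R=delta -> agree -> delta
i=5: L=echo R=echo -> agree -> echo
i=6: L=hotel, R=charlie=BASE -> take LEFT -> hotel

Answer: golf
<<<<<<< LEFT
echo
=======
charlie
>>>>>>> RIGHT
delta
bravo
delta
echo
hotel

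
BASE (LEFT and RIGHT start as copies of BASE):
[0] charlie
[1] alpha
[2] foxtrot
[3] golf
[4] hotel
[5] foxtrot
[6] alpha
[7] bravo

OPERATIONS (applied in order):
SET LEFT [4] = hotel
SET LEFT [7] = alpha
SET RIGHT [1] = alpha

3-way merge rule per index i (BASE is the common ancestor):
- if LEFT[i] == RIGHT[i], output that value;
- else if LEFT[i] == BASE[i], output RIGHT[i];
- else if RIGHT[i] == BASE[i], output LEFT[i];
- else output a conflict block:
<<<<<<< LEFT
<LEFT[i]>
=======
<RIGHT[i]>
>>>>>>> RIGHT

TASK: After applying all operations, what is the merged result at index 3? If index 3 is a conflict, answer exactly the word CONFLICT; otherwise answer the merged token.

Answer: golf

Derivation:
Final LEFT:  [charlie, alpha, foxtrot, golf, hotel, foxtrot, alpha, alpha]
Final RIGHT: [charlie, alpha, foxtrot, golf, hotel, foxtrot, alpha, bravo]
i=0: L=charlie R=charlie -> agree -> charlie
i=1: L=alpha R=alpha -> agree -> alpha
i=2: L=foxtrot R=foxtrot -> agree -> foxtrot
i=3: L=golf R=golf -> agree -> golf
i=4: L=hotel R=hotel -> agree -> hotel
i=5: L=foxtrot R=foxtrot -> agree -> foxtrot
i=6: L=alpha R=alpha -> agree -> alpha
i=7: L=alpha, R=bravo=BASE -> take LEFT -> alpha
Index 3 -> golf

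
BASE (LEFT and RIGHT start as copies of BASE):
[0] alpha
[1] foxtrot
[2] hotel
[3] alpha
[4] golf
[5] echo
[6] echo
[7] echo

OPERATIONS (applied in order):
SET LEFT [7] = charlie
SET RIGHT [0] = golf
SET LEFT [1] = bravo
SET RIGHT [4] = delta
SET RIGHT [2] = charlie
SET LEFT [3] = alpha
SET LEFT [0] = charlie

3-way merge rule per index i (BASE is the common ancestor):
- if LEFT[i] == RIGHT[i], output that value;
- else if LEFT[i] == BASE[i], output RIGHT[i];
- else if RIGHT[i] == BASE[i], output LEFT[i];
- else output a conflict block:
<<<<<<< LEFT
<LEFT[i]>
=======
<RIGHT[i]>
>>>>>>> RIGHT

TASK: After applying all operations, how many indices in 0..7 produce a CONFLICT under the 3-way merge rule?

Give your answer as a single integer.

Final LEFT:  [charlie, bravo, hotel, alpha, golf, echo, echo, charlie]
Final RIGHT: [golf, foxtrot, charlie, alpha, delta, echo, echo, echo]
i=0: BASE=alpha L=charlie R=golf all differ -> CONFLICT
i=1: L=bravo, R=foxtrot=BASE -> take LEFT -> bravo
i=2: L=hotel=BASE, R=charlie -> take RIGHT -> charlie
i=3: L=alpha R=alpha -> agree -> alpha
i=4: L=golf=BASE, R=delta -> take RIGHT -> delta
i=5: L=echo R=echo -> agree -> echo
i=6: L=echo R=echo -> agree -> echo
i=7: L=charlie, R=echo=BASE -> take LEFT -> charlie
Conflict count: 1

Answer: 1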